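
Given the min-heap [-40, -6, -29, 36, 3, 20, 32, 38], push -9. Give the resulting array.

append -9 at index 8 → [-40, -6, -29, 36, 3, 20, 32, 38, -9]
-9 < parent 36 at index 3, swap → [-40, -6, -29, -9, 3, 20, 32, 38, 36]
-9 < parent -6 at index 1, swap → [-40, -9, -29, -6, 3, 20, 32, 38, 36]

[-40, -9, -29, -6, 3, 20, 32, 38, 36]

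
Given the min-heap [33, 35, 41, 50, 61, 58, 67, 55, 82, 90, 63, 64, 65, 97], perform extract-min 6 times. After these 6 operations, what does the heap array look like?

extract-min #1 returns 33:
  remove root 33; move last element 97 to root → [97, 35, 41, 50, 61, 58, 67, 55, 82, 90, 63, 64, 65]
  97 vs smaller child 35 at index 1, swap → [35, 97, 41, 50, 61, 58, 67, 55, 82, 90, 63, 64, 65]
  97 vs smaller child 50 at index 3, swap → [35, 50, 41, 97, 61, 58, 67, 55, 82, 90, 63, 64, 65]
  97 vs smaller child 55 at index 7, swap → [35, 50, 41, 55, 61, 58, 67, 97, 82, 90, 63, 64, 65]
extract-min #2 returns 35:
  remove root 35; move last element 65 to root → [65, 50, 41, 55, 61, 58, 67, 97, 82, 90, 63, 64]
  65 vs smaller child 41 at index 2, swap → [41, 50, 65, 55, 61, 58, 67, 97, 82, 90, 63, 64]
  65 vs smaller child 58 at index 5, swap → [41, 50, 58, 55, 61, 65, 67, 97, 82, 90, 63, 64]
  65 vs only child 64 at index 11, swap → [41, 50, 58, 55, 61, 64, 67, 97, 82, 90, 63, 65]
extract-min #3 returns 41:
  remove root 41; move last element 65 to root → [65, 50, 58, 55, 61, 64, 67, 97, 82, 90, 63]
  65 vs smaller child 50 at index 1, swap → [50, 65, 58, 55, 61, 64, 67, 97, 82, 90, 63]
  65 vs smaller child 55 at index 3, swap → [50, 55, 58, 65, 61, 64, 67, 97, 82, 90, 63]
extract-min #4 returns 50:
  remove root 50; move last element 63 to root → [63, 55, 58, 65, 61, 64, 67, 97, 82, 90]
  63 vs smaller child 55 at index 1, swap → [55, 63, 58, 65, 61, 64, 67, 97, 82, 90]
  63 vs smaller child 61 at index 4, swap → [55, 61, 58, 65, 63, 64, 67, 97, 82, 90]
extract-min #5 returns 55:
  remove root 55; move last element 90 to root → [90, 61, 58, 65, 63, 64, 67, 97, 82]
  90 vs smaller child 58 at index 2, swap → [58, 61, 90, 65, 63, 64, 67, 97, 82]
  90 vs smaller child 64 at index 5, swap → [58, 61, 64, 65, 63, 90, 67, 97, 82]
extract-min #6 returns 58:
  remove root 58; move last element 82 to root → [82, 61, 64, 65, 63, 90, 67, 97]
  82 vs smaller child 61 at index 1, swap → [61, 82, 64, 65, 63, 90, 67, 97]
  82 vs smaller child 63 at index 4, swap → [61, 63, 64, 65, 82, 90, 67, 97]

[61, 63, 64, 65, 82, 90, 67, 97]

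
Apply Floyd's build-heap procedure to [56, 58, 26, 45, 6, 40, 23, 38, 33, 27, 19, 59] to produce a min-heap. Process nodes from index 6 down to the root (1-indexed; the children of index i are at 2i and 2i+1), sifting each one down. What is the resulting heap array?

sift down from index 6: already satisfies heap property
sift down from index 5: already satisfies heap property
sift down from index 4:
  45 vs smaller child 33 at index 9, swap → [56, 58, 26, 33, 6, 40, 23, 38, 45, 27, 19, 59]
sift down from index 3:
  26 vs smaller child 23 at index 7, swap → [56, 58, 23, 33, 6, 40, 26, 38, 45, 27, 19, 59]
sift down from index 2:
  58 vs smaller child 6 at index 5, swap → [56, 6, 23, 33, 58, 40, 26, 38, 45, 27, 19, 59]
  58 vs smaller child 19 at index 11, swap → [56, 6, 23, 33, 19, 40, 26, 38, 45, 27, 58, 59]
sift down from index 1:
  56 vs smaller child 6 at index 2, swap → [6, 56, 23, 33, 19, 40, 26, 38, 45, 27, 58, 59]
  56 vs smaller child 19 at index 5, swap → [6, 19, 23, 33, 56, 40, 26, 38, 45, 27, 58, 59]
  56 vs smaller child 27 at index 10, swap → [6, 19, 23, 33, 27, 40, 26, 38, 45, 56, 58, 59]

[6, 19, 23, 33, 27, 40, 26, 38, 45, 56, 58, 59]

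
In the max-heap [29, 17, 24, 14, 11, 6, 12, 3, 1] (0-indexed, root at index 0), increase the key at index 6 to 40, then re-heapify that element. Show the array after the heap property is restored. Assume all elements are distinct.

set index 6 from 12 to 40 → [29, 17, 24, 14, 11, 6, 40, 3, 1]
40 > parent 24 at index 2, swap → [29, 17, 40, 14, 11, 6, 24, 3, 1]
40 > parent 29 at index 0, swap → [40, 17, 29, 14, 11, 6, 24, 3, 1]

[40, 17, 29, 14, 11, 6, 24, 3, 1]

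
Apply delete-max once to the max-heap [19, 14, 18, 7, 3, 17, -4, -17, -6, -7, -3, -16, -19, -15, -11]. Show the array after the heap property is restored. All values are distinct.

[18, 14, 17, 7, 3, -11, -4, -17, -6, -7, -3, -16, -19, -15]

remove root 19; move last element -11 to root → [-11, 14, 18, 7, 3, 17, -4, -17, -6, -7, -3, -16, -19, -15]
-11 vs larger child 18 at index 2, swap → [18, 14, -11, 7, 3, 17, -4, -17, -6, -7, -3, -16, -19, -15]
-11 vs larger child 17 at index 5, swap → [18, 14, 17, 7, 3, -11, -4, -17, -6, -7, -3, -16, -19, -15]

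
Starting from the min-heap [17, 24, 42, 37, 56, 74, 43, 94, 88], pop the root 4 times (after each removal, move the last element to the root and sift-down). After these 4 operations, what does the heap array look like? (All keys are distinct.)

[43, 56, 74, 88, 94]

extract-min #1 returns 17:
  remove root 17; move last element 88 to root → [88, 24, 42, 37, 56, 74, 43, 94]
  88 vs smaller child 24 at index 1, swap → [24, 88, 42, 37, 56, 74, 43, 94]
  88 vs smaller child 37 at index 3, swap → [24, 37, 42, 88, 56, 74, 43, 94]
extract-min #2 returns 24:
  remove root 24; move last element 94 to root → [94, 37, 42, 88, 56, 74, 43]
  94 vs smaller child 37 at index 1, swap → [37, 94, 42, 88, 56, 74, 43]
  94 vs smaller child 56 at index 4, swap → [37, 56, 42, 88, 94, 74, 43]
extract-min #3 returns 37:
  remove root 37; move last element 43 to root → [43, 56, 42, 88, 94, 74]
  43 vs smaller child 42 at index 2, swap → [42, 56, 43, 88, 94, 74]
extract-min #4 returns 42:
  remove root 42; move last element 74 to root → [74, 56, 43, 88, 94]
  74 vs smaller child 43 at index 2, swap → [43, 56, 74, 88, 94]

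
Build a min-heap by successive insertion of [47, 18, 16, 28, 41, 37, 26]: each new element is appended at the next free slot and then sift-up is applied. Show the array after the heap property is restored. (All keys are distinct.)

[16, 28, 18, 47, 41, 37, 26]

Insert 47:
  append 47 at index 0 → [47] (no swap needed)
Insert 18:
  append 18 at index 1 → [47, 18]
  18 < parent 47 at index 0, swap → [18, 47]
Insert 16:
  append 16 at index 2 → [18, 47, 16]
  16 < parent 18 at index 0, swap → [16, 47, 18]
Insert 28:
  append 28 at index 3 → [16, 47, 18, 28]
  28 < parent 47 at index 1, swap → [16, 28, 18, 47]
Insert 41:
  append 41 at index 4 → [16, 28, 18, 47, 41] (no swap needed)
Insert 37:
  append 37 at index 5 → [16, 28, 18, 47, 41, 37] (no swap needed)
Insert 26:
  append 26 at index 6 → [16, 28, 18, 47, 41, 37, 26] (no swap needed)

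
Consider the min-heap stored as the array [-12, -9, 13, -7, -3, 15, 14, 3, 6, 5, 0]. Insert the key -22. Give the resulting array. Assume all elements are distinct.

[-22, -9, -12, -7, -3, 13, 14, 3, 6, 5, 0, 15]

append -22 at index 11 → [-12, -9, 13, -7, -3, 15, 14, 3, 6, 5, 0, -22]
-22 < parent 15 at index 5, swap → [-12, -9, 13, -7, -3, -22, 14, 3, 6, 5, 0, 15]
-22 < parent 13 at index 2, swap → [-12, -9, -22, -7, -3, 13, 14, 3, 6, 5, 0, 15]
-22 < parent -12 at index 0, swap → [-22, -9, -12, -7, -3, 13, 14, 3, 6, 5, 0, 15]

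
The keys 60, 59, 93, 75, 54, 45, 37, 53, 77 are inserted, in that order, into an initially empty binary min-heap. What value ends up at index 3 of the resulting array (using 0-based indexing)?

Insert 60:
  append 60 at index 0 → [60] (no swap needed)
Insert 59:
  append 59 at index 1 → [60, 59]
  59 < parent 60 at index 0, swap → [59, 60]
Insert 93:
  append 93 at index 2 → [59, 60, 93] (no swap needed)
Insert 75:
  append 75 at index 3 → [59, 60, 93, 75] (no swap needed)
Insert 54:
  append 54 at index 4 → [59, 60, 93, 75, 54]
  54 < parent 60 at index 1, swap → [59, 54, 93, 75, 60]
  54 < parent 59 at index 0, swap → [54, 59, 93, 75, 60]
Insert 45:
  append 45 at index 5 → [54, 59, 93, 75, 60, 45]
  45 < parent 93 at index 2, swap → [54, 59, 45, 75, 60, 93]
  45 < parent 54 at index 0, swap → [45, 59, 54, 75, 60, 93]
Insert 37:
  append 37 at index 6 → [45, 59, 54, 75, 60, 93, 37]
  37 < parent 54 at index 2, swap → [45, 59, 37, 75, 60, 93, 54]
  37 < parent 45 at index 0, swap → [37, 59, 45, 75, 60, 93, 54]
Insert 53:
  append 53 at index 7 → [37, 59, 45, 75, 60, 93, 54, 53]
  53 < parent 75 at index 3, swap → [37, 59, 45, 53, 60, 93, 54, 75]
  53 < parent 59 at index 1, swap → [37, 53, 45, 59, 60, 93, 54, 75]
Insert 77:
  append 77 at index 8 → [37, 53, 45, 59, 60, 93, 54, 75, 77] (no swap needed)
resulting array: [37, 53, 45, 59, 60, 93, 54, 75, 77]

59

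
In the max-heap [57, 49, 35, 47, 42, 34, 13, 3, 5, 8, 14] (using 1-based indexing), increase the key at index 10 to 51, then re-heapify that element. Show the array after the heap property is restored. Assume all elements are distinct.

set index 10 from 8 to 51 → [57, 49, 35, 47, 42, 34, 13, 3, 5, 51, 14]
51 > parent 42 at index 5, swap → [57, 49, 35, 47, 51, 34, 13, 3, 5, 42, 14]
51 > parent 49 at index 2, swap → [57, 51, 35, 47, 49, 34, 13, 3, 5, 42, 14]

[57, 51, 35, 47, 49, 34, 13, 3, 5, 42, 14]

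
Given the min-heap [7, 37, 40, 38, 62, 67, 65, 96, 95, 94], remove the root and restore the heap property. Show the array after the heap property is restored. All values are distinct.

remove root 7; move last element 94 to root → [94, 37, 40, 38, 62, 67, 65, 96, 95]
94 vs smaller child 37 at index 1, swap → [37, 94, 40, 38, 62, 67, 65, 96, 95]
94 vs smaller child 38 at index 3, swap → [37, 38, 40, 94, 62, 67, 65, 96, 95]

[37, 38, 40, 94, 62, 67, 65, 96, 95]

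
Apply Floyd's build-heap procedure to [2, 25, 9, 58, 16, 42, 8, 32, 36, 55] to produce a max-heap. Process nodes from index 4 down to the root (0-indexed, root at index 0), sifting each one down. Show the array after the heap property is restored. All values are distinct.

[58, 55, 42, 36, 16, 9, 8, 32, 25, 2]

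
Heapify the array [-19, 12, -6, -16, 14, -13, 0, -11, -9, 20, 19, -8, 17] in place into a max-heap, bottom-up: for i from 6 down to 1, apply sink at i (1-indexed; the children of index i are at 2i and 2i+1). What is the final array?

[20, 19, 17, -9, 14, -6, 0, -11, -16, -19, 12, -8, -13]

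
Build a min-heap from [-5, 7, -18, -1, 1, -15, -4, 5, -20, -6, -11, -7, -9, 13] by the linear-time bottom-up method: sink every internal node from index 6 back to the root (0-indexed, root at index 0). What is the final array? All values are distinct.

[-20, -11, -18, -1, -6, -15, -4, 5, 7, -5, 1, -7, -9, 13]

sift down from index 6: already satisfies heap property
sift down from index 5: already satisfies heap property
sift down from index 4:
  1 vs smaller child -11 at index 10, swap → [-5, 7, -18, -1, -11, -15, -4, 5, -20, -6, 1, -7, -9, 13]
sift down from index 3:
  -1 vs smaller child -20 at index 8, swap → [-5, 7, -18, -20, -11, -15, -4, 5, -1, -6, 1, -7, -9, 13]
sift down from index 2: already satisfies heap property
sift down from index 1:
  7 vs smaller child -20 at index 3, swap → [-5, -20, -18, 7, -11, -15, -4, 5, -1, -6, 1, -7, -9, 13]
  7 vs smaller child -1 at index 8, swap → [-5, -20, -18, -1, -11, -15, -4, 5, 7, -6, 1, -7, -9, 13]
sift down from index 0:
  -5 vs smaller child -20 at index 1, swap → [-20, -5, -18, -1, -11, -15, -4, 5, 7, -6, 1, -7, -9, 13]
  -5 vs smaller child -11 at index 4, swap → [-20, -11, -18, -1, -5, -15, -4, 5, 7, -6, 1, -7, -9, 13]
  -5 vs smaller child -6 at index 9, swap → [-20, -11, -18, -1, -6, -15, -4, 5, 7, -5, 1, -7, -9, 13]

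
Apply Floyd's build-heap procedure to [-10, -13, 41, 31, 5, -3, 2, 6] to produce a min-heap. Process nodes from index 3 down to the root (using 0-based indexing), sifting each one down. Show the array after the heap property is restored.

[-13, -10, -3, 6, 5, 41, 2, 31]

sift down from index 3:
  31 vs only child 6 at index 7, swap → [-10, -13, 41, 6, 5, -3, 2, 31]
sift down from index 2:
  41 vs smaller child -3 at index 5, swap → [-10, -13, -3, 6, 5, 41, 2, 31]
sift down from index 1: already satisfies heap property
sift down from index 0:
  -10 vs smaller child -13 at index 1, swap → [-13, -10, -3, 6, 5, 41, 2, 31]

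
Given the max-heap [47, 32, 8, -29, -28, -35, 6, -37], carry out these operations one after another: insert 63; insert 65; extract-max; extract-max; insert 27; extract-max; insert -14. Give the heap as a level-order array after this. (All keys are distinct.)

[32, 27, 8, -14, -28, -35, 6, -37, -29]

insert 63:
  append 63 at index 8 → [47, 32, 8, -29, -28, -35, 6, -37, 63]
  63 > parent -29 at index 3, swap → [47, 32, 8, 63, -28, -35, 6, -37, -29]
  63 > parent 32 at index 1, swap → [47, 63, 8, 32, -28, -35, 6, -37, -29]
  63 > parent 47 at index 0, swap → [63, 47, 8, 32, -28, -35, 6, -37, -29]
insert 65:
  append 65 at index 9 → [63, 47, 8, 32, -28, -35, 6, -37, -29, 65]
  65 > parent -28 at index 4, swap → [63, 47, 8, 32, 65, -35, 6, -37, -29, -28]
  65 > parent 47 at index 1, swap → [63, 65, 8, 32, 47, -35, 6, -37, -29, -28]
  65 > parent 63 at index 0, swap → [65, 63, 8, 32, 47, -35, 6, -37, -29, -28]
extract-max → returns 65:
  remove root 65; move last element -28 to root → [-28, 63, 8, 32, 47, -35, 6, -37, -29]
  -28 vs larger child 63 at index 1, swap → [63, -28, 8, 32, 47, -35, 6, -37, -29]
  -28 vs larger child 47 at index 4, swap → [63, 47, 8, 32, -28, -35, 6, -37, -29]
extract-max → returns 63:
  remove root 63; move last element -29 to root → [-29, 47, 8, 32, -28, -35, 6, -37]
  -29 vs larger child 47 at index 1, swap → [47, -29, 8, 32, -28, -35, 6, -37]
  -29 vs larger child 32 at index 3, swap → [47, 32, 8, -29, -28, -35, 6, -37]
insert 27:
  append 27 at index 8 → [47, 32, 8, -29, -28, -35, 6, -37, 27]
  27 > parent -29 at index 3, swap → [47, 32, 8, 27, -28, -35, 6, -37, -29]
extract-max → returns 47:
  remove root 47; move last element -29 to root → [-29, 32, 8, 27, -28, -35, 6, -37]
  -29 vs larger child 32 at index 1, swap → [32, -29, 8, 27, -28, -35, 6, -37]
  -29 vs larger child 27 at index 3, swap → [32, 27, 8, -29, -28, -35, 6, -37]
insert -14:
  append -14 at index 8 → [32, 27, 8, -29, -28, -35, 6, -37, -14]
  -14 > parent -29 at index 3, swap → [32, 27, 8, -14, -28, -35, 6, -37, -29]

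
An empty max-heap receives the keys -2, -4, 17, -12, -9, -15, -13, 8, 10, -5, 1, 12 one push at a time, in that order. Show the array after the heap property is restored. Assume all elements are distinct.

Insert -2:
  append -2 at index 0 → [-2] (no swap needed)
Insert -4:
  append -4 at index 1 → [-2, -4] (no swap needed)
Insert 17:
  append 17 at index 2 → [-2, -4, 17]
  17 > parent -2 at index 0, swap → [17, -4, -2]
Insert -12:
  append -12 at index 3 → [17, -4, -2, -12] (no swap needed)
Insert -9:
  append -9 at index 4 → [17, -4, -2, -12, -9] (no swap needed)
Insert -15:
  append -15 at index 5 → [17, -4, -2, -12, -9, -15] (no swap needed)
Insert -13:
  append -13 at index 6 → [17, -4, -2, -12, -9, -15, -13] (no swap needed)
Insert 8:
  append 8 at index 7 → [17, -4, -2, -12, -9, -15, -13, 8]
  8 > parent -12 at index 3, swap → [17, -4, -2, 8, -9, -15, -13, -12]
  8 > parent -4 at index 1, swap → [17, 8, -2, -4, -9, -15, -13, -12]
Insert 10:
  append 10 at index 8 → [17, 8, -2, -4, -9, -15, -13, -12, 10]
  10 > parent -4 at index 3, swap → [17, 8, -2, 10, -9, -15, -13, -12, -4]
  10 > parent 8 at index 1, swap → [17, 10, -2, 8, -9, -15, -13, -12, -4]
Insert -5:
  append -5 at index 9 → [17, 10, -2, 8, -9, -15, -13, -12, -4, -5]
  -5 > parent -9 at index 4, swap → [17, 10, -2, 8, -5, -15, -13, -12, -4, -9]
Insert 1:
  append 1 at index 10 → [17, 10, -2, 8, -5, -15, -13, -12, -4, -9, 1]
  1 > parent -5 at index 4, swap → [17, 10, -2, 8, 1, -15, -13, -12, -4, -9, -5]
Insert 12:
  append 12 at index 11 → [17, 10, -2, 8, 1, -15, -13, -12, -4, -9, -5, 12]
  12 > parent -15 at index 5, swap → [17, 10, -2, 8, 1, 12, -13, -12, -4, -9, -5, -15]
  12 > parent -2 at index 2, swap → [17, 10, 12, 8, 1, -2, -13, -12, -4, -9, -5, -15]

[17, 10, 12, 8, 1, -2, -13, -12, -4, -9, -5, -15]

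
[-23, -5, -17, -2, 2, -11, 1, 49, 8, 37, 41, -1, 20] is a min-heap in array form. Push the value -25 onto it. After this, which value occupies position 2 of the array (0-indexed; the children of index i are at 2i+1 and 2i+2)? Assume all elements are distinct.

-23

append -25 at index 13 → [-23, -5, -17, -2, 2, -11, 1, 49, 8, 37, 41, -1, 20, -25]
-25 < parent 1 at index 6, swap → [-23, -5, -17, -2, 2, -11, -25, 49, 8, 37, 41, -1, 20, 1]
-25 < parent -17 at index 2, swap → [-23, -5, -25, -2, 2, -11, -17, 49, 8, 37, 41, -1, 20, 1]
-25 < parent -23 at index 0, swap → [-25, -5, -23, -2, 2, -11, -17, 49, 8, 37, 41, -1, 20, 1]
resulting array: [-25, -5, -23, -2, 2, -11, -17, 49, 8, 37, 41, -1, 20, 1]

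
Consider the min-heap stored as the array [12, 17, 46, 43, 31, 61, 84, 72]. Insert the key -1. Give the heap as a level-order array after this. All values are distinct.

[-1, 12, 46, 17, 31, 61, 84, 72, 43]

append -1 at index 8 → [12, 17, 46, 43, 31, 61, 84, 72, -1]
-1 < parent 43 at index 3, swap → [12, 17, 46, -1, 31, 61, 84, 72, 43]
-1 < parent 17 at index 1, swap → [12, -1, 46, 17, 31, 61, 84, 72, 43]
-1 < parent 12 at index 0, swap → [-1, 12, 46, 17, 31, 61, 84, 72, 43]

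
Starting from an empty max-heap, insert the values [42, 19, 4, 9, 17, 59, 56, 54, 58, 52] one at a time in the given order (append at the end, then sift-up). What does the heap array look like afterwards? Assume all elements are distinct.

Insert 42:
  append 42 at index 0 → [42] (no swap needed)
Insert 19:
  append 19 at index 1 → [42, 19] (no swap needed)
Insert 4:
  append 4 at index 2 → [42, 19, 4] (no swap needed)
Insert 9:
  append 9 at index 3 → [42, 19, 4, 9] (no swap needed)
Insert 17:
  append 17 at index 4 → [42, 19, 4, 9, 17] (no swap needed)
Insert 59:
  append 59 at index 5 → [42, 19, 4, 9, 17, 59]
  59 > parent 4 at index 2, swap → [42, 19, 59, 9, 17, 4]
  59 > parent 42 at index 0, swap → [59, 19, 42, 9, 17, 4]
Insert 56:
  append 56 at index 6 → [59, 19, 42, 9, 17, 4, 56]
  56 > parent 42 at index 2, swap → [59, 19, 56, 9, 17, 4, 42]
Insert 54:
  append 54 at index 7 → [59, 19, 56, 9, 17, 4, 42, 54]
  54 > parent 9 at index 3, swap → [59, 19, 56, 54, 17, 4, 42, 9]
  54 > parent 19 at index 1, swap → [59, 54, 56, 19, 17, 4, 42, 9]
Insert 58:
  append 58 at index 8 → [59, 54, 56, 19, 17, 4, 42, 9, 58]
  58 > parent 19 at index 3, swap → [59, 54, 56, 58, 17, 4, 42, 9, 19]
  58 > parent 54 at index 1, swap → [59, 58, 56, 54, 17, 4, 42, 9, 19]
Insert 52:
  append 52 at index 9 → [59, 58, 56, 54, 17, 4, 42, 9, 19, 52]
  52 > parent 17 at index 4, swap → [59, 58, 56, 54, 52, 4, 42, 9, 19, 17]

[59, 58, 56, 54, 52, 4, 42, 9, 19, 17]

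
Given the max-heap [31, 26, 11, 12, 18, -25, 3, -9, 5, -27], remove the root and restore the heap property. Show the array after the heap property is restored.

remove root 31; move last element -27 to root → [-27, 26, 11, 12, 18, -25, 3, -9, 5]
-27 vs larger child 26 at index 1, swap → [26, -27, 11, 12, 18, -25, 3, -9, 5]
-27 vs larger child 18 at index 4, swap → [26, 18, 11, 12, -27, -25, 3, -9, 5]

[26, 18, 11, 12, -27, -25, 3, -9, 5]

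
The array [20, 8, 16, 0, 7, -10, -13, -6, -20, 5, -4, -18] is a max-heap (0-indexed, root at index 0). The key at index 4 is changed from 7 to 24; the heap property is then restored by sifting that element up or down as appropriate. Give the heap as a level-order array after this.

set index 4 from 7 to 24 → [20, 8, 16, 0, 24, -10, -13, -6, -20, 5, -4, -18]
24 > parent 8 at index 1, swap → [20, 24, 16, 0, 8, -10, -13, -6, -20, 5, -4, -18]
24 > parent 20 at index 0, swap → [24, 20, 16, 0, 8, -10, -13, -6, -20, 5, -4, -18]

[24, 20, 16, 0, 8, -10, -13, -6, -20, 5, -4, -18]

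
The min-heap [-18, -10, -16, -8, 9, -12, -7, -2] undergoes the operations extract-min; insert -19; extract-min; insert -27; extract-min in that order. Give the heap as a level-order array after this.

extract-min → returns -18:
  remove root -18; move last element -2 to root → [-2, -10, -16, -8, 9, -12, -7]
  -2 vs smaller child -16 at index 2, swap → [-16, -10, -2, -8, 9, -12, -7]
  -2 vs smaller child -12 at index 5, swap → [-16, -10, -12, -8, 9, -2, -7]
insert -19:
  append -19 at index 7 → [-16, -10, -12, -8, 9, -2, -7, -19]
  -19 < parent -8 at index 3, swap → [-16, -10, -12, -19, 9, -2, -7, -8]
  -19 < parent -10 at index 1, swap → [-16, -19, -12, -10, 9, -2, -7, -8]
  -19 < parent -16 at index 0, swap → [-19, -16, -12, -10, 9, -2, -7, -8]
extract-min → returns -19:
  remove root -19; move last element -8 to root → [-8, -16, -12, -10, 9, -2, -7]
  -8 vs smaller child -16 at index 1, swap → [-16, -8, -12, -10, 9, -2, -7]
  -8 vs smaller child -10 at index 3, swap → [-16, -10, -12, -8, 9, -2, -7]
insert -27:
  append -27 at index 7 → [-16, -10, -12, -8, 9, -2, -7, -27]
  -27 < parent -8 at index 3, swap → [-16, -10, -12, -27, 9, -2, -7, -8]
  -27 < parent -10 at index 1, swap → [-16, -27, -12, -10, 9, -2, -7, -8]
  -27 < parent -16 at index 0, swap → [-27, -16, -12, -10, 9, -2, -7, -8]
extract-min → returns -27:
  remove root -27; move last element -8 to root → [-8, -16, -12, -10, 9, -2, -7]
  -8 vs smaller child -16 at index 1, swap → [-16, -8, -12, -10, 9, -2, -7]
  -8 vs smaller child -10 at index 3, swap → [-16, -10, -12, -8, 9, -2, -7]

[-16, -10, -12, -8, 9, -2, -7]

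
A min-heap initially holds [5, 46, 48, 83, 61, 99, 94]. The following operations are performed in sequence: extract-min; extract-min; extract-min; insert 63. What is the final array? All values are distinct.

extract-min → returns 5:
  remove root 5; move last element 94 to root → [94, 46, 48, 83, 61, 99]
  94 vs smaller child 46 at index 1, swap → [46, 94, 48, 83, 61, 99]
  94 vs smaller child 61 at index 4, swap → [46, 61, 48, 83, 94, 99]
extract-min → returns 46:
  remove root 46; move last element 99 to root → [99, 61, 48, 83, 94]
  99 vs smaller child 48 at index 2, swap → [48, 61, 99, 83, 94]
extract-min → returns 48:
  remove root 48; move last element 94 to root → [94, 61, 99, 83]
  94 vs smaller child 61 at index 1, swap → [61, 94, 99, 83]
  94 vs only child 83 at index 3, swap → [61, 83, 99, 94]
insert 63:
  append 63 at index 4 → [61, 83, 99, 94, 63]
  63 < parent 83 at index 1, swap → [61, 63, 99, 94, 83]

[61, 63, 99, 94, 83]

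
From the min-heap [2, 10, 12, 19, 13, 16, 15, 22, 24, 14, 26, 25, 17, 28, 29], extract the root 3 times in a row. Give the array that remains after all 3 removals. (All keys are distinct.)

extract-min #1 returns 2:
  remove root 2; move last element 29 to root → [29, 10, 12, 19, 13, 16, 15, 22, 24, 14, 26, 25, 17, 28]
  29 vs smaller child 10 at index 1, swap → [10, 29, 12, 19, 13, 16, 15, 22, 24, 14, 26, 25, 17, 28]
  29 vs smaller child 13 at index 4, swap → [10, 13, 12, 19, 29, 16, 15, 22, 24, 14, 26, 25, 17, 28]
  29 vs smaller child 14 at index 9, swap → [10, 13, 12, 19, 14, 16, 15, 22, 24, 29, 26, 25, 17, 28]
extract-min #2 returns 10:
  remove root 10; move last element 28 to root → [28, 13, 12, 19, 14, 16, 15, 22, 24, 29, 26, 25, 17]
  28 vs smaller child 12 at index 2, swap → [12, 13, 28, 19, 14, 16, 15, 22, 24, 29, 26, 25, 17]
  28 vs smaller child 15 at index 6, swap → [12, 13, 15, 19, 14, 16, 28, 22, 24, 29, 26, 25, 17]
extract-min #3 returns 12:
  remove root 12; move last element 17 to root → [17, 13, 15, 19, 14, 16, 28, 22, 24, 29, 26, 25]
  17 vs smaller child 13 at index 1, swap → [13, 17, 15, 19, 14, 16, 28, 22, 24, 29, 26, 25]
  17 vs smaller child 14 at index 4, swap → [13, 14, 15, 19, 17, 16, 28, 22, 24, 29, 26, 25]

[13, 14, 15, 19, 17, 16, 28, 22, 24, 29, 26, 25]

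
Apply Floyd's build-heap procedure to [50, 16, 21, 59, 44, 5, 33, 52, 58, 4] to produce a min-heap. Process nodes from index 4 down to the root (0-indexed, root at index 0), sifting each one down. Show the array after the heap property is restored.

[4, 16, 5, 52, 44, 21, 33, 59, 58, 50]

sift down from index 4:
  44 vs only child 4 at index 9, swap → [50, 16, 21, 59, 4, 5, 33, 52, 58, 44]
sift down from index 3:
  59 vs smaller child 52 at index 7, swap → [50, 16, 21, 52, 4, 5, 33, 59, 58, 44]
sift down from index 2:
  21 vs smaller child 5 at index 5, swap → [50, 16, 5, 52, 4, 21, 33, 59, 58, 44]
sift down from index 1:
  16 vs smaller child 4 at index 4, swap → [50, 4, 5, 52, 16, 21, 33, 59, 58, 44]
sift down from index 0:
  50 vs smaller child 4 at index 1, swap → [4, 50, 5, 52, 16, 21, 33, 59, 58, 44]
  50 vs smaller child 16 at index 4, swap → [4, 16, 5, 52, 50, 21, 33, 59, 58, 44]
  50 vs only child 44 at index 9, swap → [4, 16, 5, 52, 44, 21, 33, 59, 58, 50]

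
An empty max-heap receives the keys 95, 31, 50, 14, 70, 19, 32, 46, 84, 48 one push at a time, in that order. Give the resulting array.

Insert 95:
  append 95 at index 0 → [95] (no swap needed)
Insert 31:
  append 31 at index 1 → [95, 31] (no swap needed)
Insert 50:
  append 50 at index 2 → [95, 31, 50] (no swap needed)
Insert 14:
  append 14 at index 3 → [95, 31, 50, 14] (no swap needed)
Insert 70:
  append 70 at index 4 → [95, 31, 50, 14, 70]
  70 > parent 31 at index 1, swap → [95, 70, 50, 14, 31]
Insert 19:
  append 19 at index 5 → [95, 70, 50, 14, 31, 19] (no swap needed)
Insert 32:
  append 32 at index 6 → [95, 70, 50, 14, 31, 19, 32] (no swap needed)
Insert 46:
  append 46 at index 7 → [95, 70, 50, 14, 31, 19, 32, 46]
  46 > parent 14 at index 3, swap → [95, 70, 50, 46, 31, 19, 32, 14]
Insert 84:
  append 84 at index 8 → [95, 70, 50, 46, 31, 19, 32, 14, 84]
  84 > parent 46 at index 3, swap → [95, 70, 50, 84, 31, 19, 32, 14, 46]
  84 > parent 70 at index 1, swap → [95, 84, 50, 70, 31, 19, 32, 14, 46]
Insert 48:
  append 48 at index 9 → [95, 84, 50, 70, 31, 19, 32, 14, 46, 48]
  48 > parent 31 at index 4, swap → [95, 84, 50, 70, 48, 19, 32, 14, 46, 31]

[95, 84, 50, 70, 48, 19, 32, 14, 46, 31]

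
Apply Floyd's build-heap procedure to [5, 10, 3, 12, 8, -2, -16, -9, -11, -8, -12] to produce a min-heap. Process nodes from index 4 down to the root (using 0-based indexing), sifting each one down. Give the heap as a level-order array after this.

[-16, -12, -2, -11, -8, 5, 3, -9, 12, 10, 8]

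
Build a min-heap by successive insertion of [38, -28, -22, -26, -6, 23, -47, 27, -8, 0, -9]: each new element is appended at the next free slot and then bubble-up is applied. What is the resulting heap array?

[-47, -26, -28, -8, -9, 23, -22, 38, 27, 0, -6]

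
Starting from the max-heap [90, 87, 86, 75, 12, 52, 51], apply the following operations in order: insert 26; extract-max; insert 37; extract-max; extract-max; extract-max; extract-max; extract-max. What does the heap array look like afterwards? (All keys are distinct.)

insert 26:
  append 26 at index 7 → [90, 87, 86, 75, 12, 52, 51, 26] (no swap needed)
extract-max → returns 90:
  remove root 90; move last element 26 to root → [26, 87, 86, 75, 12, 52, 51]
  26 vs larger child 87 at index 1, swap → [87, 26, 86, 75, 12, 52, 51]
  26 vs larger child 75 at index 3, swap → [87, 75, 86, 26, 12, 52, 51]
insert 37:
  append 37 at index 7 → [87, 75, 86, 26, 12, 52, 51, 37]
  37 > parent 26 at index 3, swap → [87, 75, 86, 37, 12, 52, 51, 26]
extract-max → returns 87:
  remove root 87; move last element 26 to root → [26, 75, 86, 37, 12, 52, 51]
  26 vs larger child 86 at index 2, swap → [86, 75, 26, 37, 12, 52, 51]
  26 vs larger child 52 at index 5, swap → [86, 75, 52, 37, 12, 26, 51]
extract-max → returns 86:
  remove root 86; move last element 51 to root → [51, 75, 52, 37, 12, 26]
  51 vs larger child 75 at index 1, swap → [75, 51, 52, 37, 12, 26]
extract-max → returns 75:
  remove root 75; move last element 26 to root → [26, 51, 52, 37, 12]
  26 vs larger child 52 at index 2, swap → [52, 51, 26, 37, 12]
extract-max → returns 52:
  remove root 52; move last element 12 to root → [12, 51, 26, 37]
  12 vs larger child 51 at index 1, swap → [51, 12, 26, 37]
  12 vs only child 37 at index 3, swap → [51, 37, 26, 12]
extract-max → returns 51:
  remove root 51; move last element 12 to root → [12, 37, 26]
  12 vs larger child 37 at index 1, swap → [37, 12, 26]

[37, 12, 26]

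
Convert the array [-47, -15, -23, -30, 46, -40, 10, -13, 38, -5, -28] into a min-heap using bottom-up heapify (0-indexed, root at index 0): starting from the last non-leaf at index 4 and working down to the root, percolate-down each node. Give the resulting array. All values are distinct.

sift down from index 4:
  46 vs smaller child -28 at index 10, swap → [-47, -15, -23, -30, -28, -40, 10, -13, 38, -5, 46]
sift down from index 3: already satisfies heap property
sift down from index 2:
  -23 vs smaller child -40 at index 5, swap → [-47, -15, -40, -30, -28, -23, 10, -13, 38, -5, 46]
sift down from index 1:
  -15 vs smaller child -30 at index 3, swap → [-47, -30, -40, -15, -28, -23, 10, -13, 38, -5, 46]
sift down from index 0: already satisfies heap property

[-47, -30, -40, -15, -28, -23, 10, -13, 38, -5, 46]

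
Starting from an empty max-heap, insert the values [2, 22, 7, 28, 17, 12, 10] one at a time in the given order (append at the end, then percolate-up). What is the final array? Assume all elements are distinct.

Insert 2:
  append 2 at index 0 → [2] (no swap needed)
Insert 22:
  append 22 at index 1 → [2, 22]
  22 > parent 2 at index 0, swap → [22, 2]
Insert 7:
  append 7 at index 2 → [22, 2, 7] (no swap needed)
Insert 28:
  append 28 at index 3 → [22, 2, 7, 28]
  28 > parent 2 at index 1, swap → [22, 28, 7, 2]
  28 > parent 22 at index 0, swap → [28, 22, 7, 2]
Insert 17:
  append 17 at index 4 → [28, 22, 7, 2, 17] (no swap needed)
Insert 12:
  append 12 at index 5 → [28, 22, 7, 2, 17, 12]
  12 > parent 7 at index 2, swap → [28, 22, 12, 2, 17, 7]
Insert 10:
  append 10 at index 6 → [28, 22, 12, 2, 17, 7, 10] (no swap needed)

[28, 22, 12, 2, 17, 7, 10]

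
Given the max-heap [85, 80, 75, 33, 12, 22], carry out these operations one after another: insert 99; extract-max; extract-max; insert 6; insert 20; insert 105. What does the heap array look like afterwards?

insert 99:
  append 99 at index 6 → [85, 80, 75, 33, 12, 22, 99]
  99 > parent 75 at index 2, swap → [85, 80, 99, 33, 12, 22, 75]
  99 > parent 85 at index 0, swap → [99, 80, 85, 33, 12, 22, 75]
extract-max → returns 99:
  remove root 99; move last element 75 to root → [75, 80, 85, 33, 12, 22]
  75 vs larger child 85 at index 2, swap → [85, 80, 75, 33, 12, 22]
extract-max → returns 85:
  remove root 85; move last element 22 to root → [22, 80, 75, 33, 12]
  22 vs larger child 80 at index 1, swap → [80, 22, 75, 33, 12]
  22 vs larger child 33 at index 3, swap → [80, 33, 75, 22, 12]
insert 6:
  append 6 at index 5 → [80, 33, 75, 22, 12, 6] (no swap needed)
insert 20:
  append 20 at index 6 → [80, 33, 75, 22, 12, 6, 20] (no swap needed)
insert 105:
  append 105 at index 7 → [80, 33, 75, 22, 12, 6, 20, 105]
  105 > parent 22 at index 3, swap → [80, 33, 75, 105, 12, 6, 20, 22]
  105 > parent 33 at index 1, swap → [80, 105, 75, 33, 12, 6, 20, 22]
  105 > parent 80 at index 0, swap → [105, 80, 75, 33, 12, 6, 20, 22]

[105, 80, 75, 33, 12, 6, 20, 22]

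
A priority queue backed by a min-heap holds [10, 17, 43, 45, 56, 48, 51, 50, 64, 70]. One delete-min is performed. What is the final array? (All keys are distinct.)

remove root 10; move last element 70 to root → [70, 17, 43, 45, 56, 48, 51, 50, 64]
70 vs smaller child 17 at index 1, swap → [17, 70, 43, 45, 56, 48, 51, 50, 64]
70 vs smaller child 45 at index 3, swap → [17, 45, 43, 70, 56, 48, 51, 50, 64]
70 vs smaller child 50 at index 7, swap → [17, 45, 43, 50, 56, 48, 51, 70, 64]

[17, 45, 43, 50, 56, 48, 51, 70, 64]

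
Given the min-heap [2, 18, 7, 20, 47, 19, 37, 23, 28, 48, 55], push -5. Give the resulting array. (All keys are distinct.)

[-5, 18, 2, 20, 47, 7, 37, 23, 28, 48, 55, 19]

append -5 at index 11 → [2, 18, 7, 20, 47, 19, 37, 23, 28, 48, 55, -5]
-5 < parent 19 at index 5, swap → [2, 18, 7, 20, 47, -5, 37, 23, 28, 48, 55, 19]
-5 < parent 7 at index 2, swap → [2, 18, -5, 20, 47, 7, 37, 23, 28, 48, 55, 19]
-5 < parent 2 at index 0, swap → [-5, 18, 2, 20, 47, 7, 37, 23, 28, 48, 55, 19]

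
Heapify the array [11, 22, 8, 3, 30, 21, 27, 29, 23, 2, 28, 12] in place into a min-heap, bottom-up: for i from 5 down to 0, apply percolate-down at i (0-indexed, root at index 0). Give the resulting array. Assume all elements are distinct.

sift down from index 5:
  21 vs only child 12 at index 11, swap → [11, 22, 8, 3, 30, 12, 27, 29, 23, 2, 28, 21]
sift down from index 4:
  30 vs smaller child 2 at index 9, swap → [11, 22, 8, 3, 2, 12, 27, 29, 23, 30, 28, 21]
sift down from index 3: already satisfies heap property
sift down from index 2: already satisfies heap property
sift down from index 1:
  22 vs smaller child 2 at index 4, swap → [11, 2, 8, 3, 22, 12, 27, 29, 23, 30, 28, 21]
sift down from index 0:
  11 vs smaller child 2 at index 1, swap → [2, 11, 8, 3, 22, 12, 27, 29, 23, 30, 28, 21]
  11 vs smaller child 3 at index 3, swap → [2, 3, 8, 11, 22, 12, 27, 29, 23, 30, 28, 21]

[2, 3, 8, 11, 22, 12, 27, 29, 23, 30, 28, 21]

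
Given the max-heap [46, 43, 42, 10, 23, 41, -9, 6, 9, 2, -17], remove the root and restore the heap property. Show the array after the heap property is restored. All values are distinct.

[43, 23, 42, 10, 2, 41, -9, 6, 9, -17]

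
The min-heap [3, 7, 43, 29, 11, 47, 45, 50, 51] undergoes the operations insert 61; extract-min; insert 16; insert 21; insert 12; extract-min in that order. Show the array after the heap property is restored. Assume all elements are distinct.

insert 61:
  append 61 at index 9 → [3, 7, 43, 29, 11, 47, 45, 50, 51, 61] (no swap needed)
extract-min → returns 3:
  remove root 3; move last element 61 to root → [61, 7, 43, 29, 11, 47, 45, 50, 51]
  61 vs smaller child 7 at index 1, swap → [7, 61, 43, 29, 11, 47, 45, 50, 51]
  61 vs smaller child 11 at index 4, swap → [7, 11, 43, 29, 61, 47, 45, 50, 51]
insert 16:
  append 16 at index 9 → [7, 11, 43, 29, 61, 47, 45, 50, 51, 16]
  16 < parent 61 at index 4, swap → [7, 11, 43, 29, 16, 47, 45, 50, 51, 61]
insert 21:
  append 21 at index 10 → [7, 11, 43, 29, 16, 47, 45, 50, 51, 61, 21] (no swap needed)
insert 12:
  append 12 at index 11 → [7, 11, 43, 29, 16, 47, 45, 50, 51, 61, 21, 12]
  12 < parent 47 at index 5, swap → [7, 11, 43, 29, 16, 12, 45, 50, 51, 61, 21, 47]
  12 < parent 43 at index 2, swap → [7, 11, 12, 29, 16, 43, 45, 50, 51, 61, 21, 47]
extract-min → returns 7:
  remove root 7; move last element 47 to root → [47, 11, 12, 29, 16, 43, 45, 50, 51, 61, 21]
  47 vs smaller child 11 at index 1, swap → [11, 47, 12, 29, 16, 43, 45, 50, 51, 61, 21]
  47 vs smaller child 16 at index 4, swap → [11, 16, 12, 29, 47, 43, 45, 50, 51, 61, 21]
  47 vs smaller child 21 at index 10, swap → [11, 16, 12, 29, 21, 43, 45, 50, 51, 61, 47]

[11, 16, 12, 29, 21, 43, 45, 50, 51, 61, 47]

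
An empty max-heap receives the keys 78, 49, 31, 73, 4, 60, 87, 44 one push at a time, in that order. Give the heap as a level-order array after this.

Insert 78:
  append 78 at index 0 → [78] (no swap needed)
Insert 49:
  append 49 at index 1 → [78, 49] (no swap needed)
Insert 31:
  append 31 at index 2 → [78, 49, 31] (no swap needed)
Insert 73:
  append 73 at index 3 → [78, 49, 31, 73]
  73 > parent 49 at index 1, swap → [78, 73, 31, 49]
Insert 4:
  append 4 at index 4 → [78, 73, 31, 49, 4] (no swap needed)
Insert 60:
  append 60 at index 5 → [78, 73, 31, 49, 4, 60]
  60 > parent 31 at index 2, swap → [78, 73, 60, 49, 4, 31]
Insert 87:
  append 87 at index 6 → [78, 73, 60, 49, 4, 31, 87]
  87 > parent 60 at index 2, swap → [78, 73, 87, 49, 4, 31, 60]
  87 > parent 78 at index 0, swap → [87, 73, 78, 49, 4, 31, 60]
Insert 44:
  append 44 at index 7 → [87, 73, 78, 49, 4, 31, 60, 44] (no swap needed)

[87, 73, 78, 49, 4, 31, 60, 44]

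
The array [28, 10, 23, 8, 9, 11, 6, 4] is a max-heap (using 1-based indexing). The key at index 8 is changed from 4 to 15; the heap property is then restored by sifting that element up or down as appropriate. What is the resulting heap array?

[28, 15, 23, 10, 9, 11, 6, 8]

set index 8 from 4 to 15 → [28, 10, 23, 8, 9, 11, 6, 15]
15 > parent 8 at index 4, swap → [28, 10, 23, 15, 9, 11, 6, 8]
15 > parent 10 at index 2, swap → [28, 15, 23, 10, 9, 11, 6, 8]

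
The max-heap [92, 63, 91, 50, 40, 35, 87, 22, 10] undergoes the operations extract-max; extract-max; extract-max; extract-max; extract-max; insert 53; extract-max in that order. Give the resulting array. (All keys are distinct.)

[40, 22, 35, 10]

extract-max → returns 92:
  remove root 92; move last element 10 to root → [10, 63, 91, 50, 40, 35, 87, 22]
  10 vs larger child 91 at index 2, swap → [91, 63, 10, 50, 40, 35, 87, 22]
  10 vs larger child 87 at index 6, swap → [91, 63, 87, 50, 40, 35, 10, 22]
extract-max → returns 91:
  remove root 91; move last element 22 to root → [22, 63, 87, 50, 40, 35, 10]
  22 vs larger child 87 at index 2, swap → [87, 63, 22, 50, 40, 35, 10]
  22 vs larger child 35 at index 5, swap → [87, 63, 35, 50, 40, 22, 10]
extract-max → returns 87:
  remove root 87; move last element 10 to root → [10, 63, 35, 50, 40, 22]
  10 vs larger child 63 at index 1, swap → [63, 10, 35, 50, 40, 22]
  10 vs larger child 50 at index 3, swap → [63, 50, 35, 10, 40, 22]
extract-max → returns 63:
  remove root 63; move last element 22 to root → [22, 50, 35, 10, 40]
  22 vs larger child 50 at index 1, swap → [50, 22, 35, 10, 40]
  22 vs larger child 40 at index 4, swap → [50, 40, 35, 10, 22]
extract-max → returns 50:
  remove root 50; move last element 22 to root → [22, 40, 35, 10]
  22 vs larger child 40 at index 1, swap → [40, 22, 35, 10]
insert 53:
  append 53 at index 4 → [40, 22, 35, 10, 53]
  53 > parent 22 at index 1, swap → [40, 53, 35, 10, 22]
  53 > parent 40 at index 0, swap → [53, 40, 35, 10, 22]
extract-max → returns 53:
  remove root 53; move last element 22 to root → [22, 40, 35, 10]
  22 vs larger child 40 at index 1, swap → [40, 22, 35, 10]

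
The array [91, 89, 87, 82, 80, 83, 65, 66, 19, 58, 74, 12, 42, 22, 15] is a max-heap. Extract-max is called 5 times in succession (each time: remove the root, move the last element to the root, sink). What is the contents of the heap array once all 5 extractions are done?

extract-max #1 returns 91:
  remove root 91; move last element 15 to root → [15, 89, 87, 82, 80, 83, 65, 66, 19, 58, 74, 12, 42, 22]
  15 vs larger child 89 at index 1, swap → [89, 15, 87, 82, 80, 83, 65, 66, 19, 58, 74, 12, 42, 22]
  15 vs larger child 82 at index 3, swap → [89, 82, 87, 15, 80, 83, 65, 66, 19, 58, 74, 12, 42, 22]
  15 vs larger child 66 at index 7, swap → [89, 82, 87, 66, 80, 83, 65, 15, 19, 58, 74, 12, 42, 22]
extract-max #2 returns 89:
  remove root 89; move last element 22 to root → [22, 82, 87, 66, 80, 83, 65, 15, 19, 58, 74, 12, 42]
  22 vs larger child 87 at index 2, swap → [87, 82, 22, 66, 80, 83, 65, 15, 19, 58, 74, 12, 42]
  22 vs larger child 83 at index 5, swap → [87, 82, 83, 66, 80, 22, 65, 15, 19, 58, 74, 12, 42]
  22 vs larger child 42 at index 12, swap → [87, 82, 83, 66, 80, 42, 65, 15, 19, 58, 74, 12, 22]
extract-max #3 returns 87:
  remove root 87; move last element 22 to root → [22, 82, 83, 66, 80, 42, 65, 15, 19, 58, 74, 12]
  22 vs larger child 83 at index 2, swap → [83, 82, 22, 66, 80, 42, 65, 15, 19, 58, 74, 12]
  22 vs larger child 65 at index 6, swap → [83, 82, 65, 66, 80, 42, 22, 15, 19, 58, 74, 12]
extract-max #4 returns 83:
  remove root 83; move last element 12 to root → [12, 82, 65, 66, 80, 42, 22, 15, 19, 58, 74]
  12 vs larger child 82 at index 1, swap → [82, 12, 65, 66, 80, 42, 22, 15, 19, 58, 74]
  12 vs larger child 80 at index 4, swap → [82, 80, 65, 66, 12, 42, 22, 15, 19, 58, 74]
  12 vs larger child 74 at index 10, swap → [82, 80, 65, 66, 74, 42, 22, 15, 19, 58, 12]
extract-max #5 returns 82:
  remove root 82; move last element 12 to root → [12, 80, 65, 66, 74, 42, 22, 15, 19, 58]
  12 vs larger child 80 at index 1, swap → [80, 12, 65, 66, 74, 42, 22, 15, 19, 58]
  12 vs larger child 74 at index 4, swap → [80, 74, 65, 66, 12, 42, 22, 15, 19, 58]
  12 vs only child 58 at index 9, swap → [80, 74, 65, 66, 58, 42, 22, 15, 19, 12]

[80, 74, 65, 66, 58, 42, 22, 15, 19, 12]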